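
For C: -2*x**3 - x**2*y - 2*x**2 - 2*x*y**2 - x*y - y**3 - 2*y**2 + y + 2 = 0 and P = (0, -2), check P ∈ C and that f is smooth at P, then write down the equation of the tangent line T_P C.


Tangent line at P: -6*x - 3*y - 6 = 0.

Step 1: f(0, -2) = 0, so P lies on C.
Step 2: partial derivatives
  f_x(x, y) = -6*x**2 - 2*x*y - 4*x - 2*y**2 - y, f_y(x, y) = -x**2 - 4*x*y - x - 3*y**2 - 4*y + 1.
  f_x(P) = -6, f_y(P) = -3 (gradient nonzero, so P is smooth).
Step 3: tangent line at P: -6·(x − 0) + -3·(y − -2) = 0.
Expanding: -6*x - 3*y - 6 = 0.


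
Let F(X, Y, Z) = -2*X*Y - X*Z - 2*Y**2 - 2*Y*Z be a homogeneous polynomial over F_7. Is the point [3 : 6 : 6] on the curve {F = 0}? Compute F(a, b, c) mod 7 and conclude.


F(3,6,6) ≡ 5 (mod 7); P is NOT on the curve.

Evaluate F(3, 6, 6) term-by-term (mod 7).
  -2*X*Y ↦ -2·3·6·1 = -36
  -X*Z ↦ -1·3·1·6 = -18
  -2*Y**2 ↦ -2·1·36·1 = -72
  -2*Y*Z ↦ -2·1·6·6 = -72
Sum: F(3, 6, 6) = (-36) + (-18) + (-72) + (-72) = -198.
Reducing mod 7: -198 ≡ 5 (mod 7).
Since F(a, b, c) ≡ 5 ≠ 0 (mod 7), P does NOT lie on the curve.


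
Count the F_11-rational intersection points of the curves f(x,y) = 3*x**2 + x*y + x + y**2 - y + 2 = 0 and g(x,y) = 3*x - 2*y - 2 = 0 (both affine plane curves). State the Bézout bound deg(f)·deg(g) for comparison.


Common zeros: {(2, 2), (6, 8)}; count = 2; Bézout bound = 2.

deg(f) = 2, deg(g) = 1, so Bézout bound = 2.
Scan x ∈ F_11. For each x, list the y ∈ F_11 with f(x, y) ≡ 0 and those with g(x, y) ≡ 0 (mod 11); the common zeros in that column are the intersection.
  x = 0: f ≡ 0 at y ∈ {5, 7}; g ≡ 0 at y ∈ {10}; common: ∅.
  x = 1: f ≡ 0 at y ∈ {4, 7}; g ≡ 0 at y ∈ {6}; common: ∅.
  x = 2: f ≡ 0 at y ∈ {2, 8}; g ≡ 0 at y ∈ {2}; common: {2}.
  x = 3: f ≡ 0 at y ∈ ∅; g ≡ 0 at y ∈ {9}; common: ∅.
  x = 4: f ≡ 0 at y ∈ ∅; g ≡ 0 at y ∈ {5}; common: ∅.
  x = 5: f ≡ 0 at y ∈ ∅; g ≡ 0 at y ∈ {1}; common: ∅.
  x = 6: f ≡ 0 at y ∈ {8, 9}; g ≡ 0 at y ∈ {8}; common: {8}.
  x = 7: f ≡ 0 at y ∈ ∅; g ≡ 0 at y ∈ {4}; common: ∅.
  x = 8: f ≡ 0 at y ∈ {2}; g ≡ 0 at y ∈ {0}; common: ∅.
  x = 9: f ≡ 0 at y ∈ {5, 9}; g ≡ 0 at y ∈ {7}; common: ∅.
  x = 10: f ≡ 0 at y ∈ ∅; g ≡ 0 at y ∈ {3}; common: ∅.
Collecting: common zeros = {(2, 2), (6, 8)}, so the count is 2.
Comparison with the Bézout bound: 2 ≤ 2 = deg(f)·deg(g), as expected for curves with no common component (the bound is attained).


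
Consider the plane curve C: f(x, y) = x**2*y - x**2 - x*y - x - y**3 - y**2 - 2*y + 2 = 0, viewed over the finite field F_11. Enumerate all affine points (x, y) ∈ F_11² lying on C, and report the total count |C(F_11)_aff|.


Affine F_11-points: {(1, 0), (1, 4), (1, 6), (2, 5), (2, 7), (2, 9), (3, 7), (5, 5), (7, 6), (8, 4), (9, 0), (10, 1)}; count = 12.

For each of the 121 pairs (x, y) ∈ F_11², evaluate f(x, y) mod 11. Record the zeros.
  x = 0: [0↦2, 1↦9, 2↦8, 3↦4, 4↦2, 5↦7, 6↦2, 7↦3, 8↦4, 9↦10, 10↦4]  zeros at y ∈ ∅
  x = 1: [0↦0, 1↦7, 2↦6, 3↦2, 4↦0, 5↦5, 6↦0, 7↦1, 8↦2, 9↦8, 10↦2]  zeros at y ∈ {0, 4, 6}
  x = 2: [0↦7, 1↦5, 2↦6, 3↦4, 4↦4, 5↦0, 6↦8, 7↦0, 8↦3, 9↦0, 10↦7]  zeros at y ∈ {5, 7, 9}
  x = 3: [0↦1, 1↦3, 2↦8, 3↦10, 4↦3, 5↦3, 6↦4, 7↦0, 8↦7, 9↦8, 10↦8]  zeros at y ∈ {7}
  x = 4: [0↦4, 1↦1, 2↦1, 3↦9, 4↦8, 5↦3, 6↦10, 7↦1, 8↦3, 9↦10, 10↦5]  zeros at y ∈ ∅
  x = 5: [0↦5, 1↦10, 2↦7, 3↦1, 4↦8, 5↦0, 6↦4, 7↦3, 8↦2, 9↦6, 10↦9]  zeros at y ∈ {5}
  x = 6: [0↦4, 1↦8, 2↦4, 3↦8, 4↦3, 5↦5, 6↦8, 7↦6, 8↦4, 9↦7, 10↦9]  zeros at y ∈ ∅
  x = 7: [0↦1, 1↦6, 2↦3, 3↦8, 4↦4, 5↦7, 6↦0, 7↦10, 8↦9, 9↦2, 10↦5]  zeros at y ∈ {6}
  x = 8: [0↦7, 1↦4, 2↦4, 3↦1, 4↦0, 5↦6, 6↦2, 7↦4, 8↦6, 9↦2, 10↦8]  zeros at y ∈ {4}
  x = 9: [0↦0, 1↦2, 2↦7, 3↦9, 4↦2, 5↦2, 6↦3, 7↦10, 8↦6, 9↦7, 10↦7]  zeros at y ∈ {0}
  x = 10: [0↦2, 1↦0, 2↦1, 3↦10, 4↦10, 5↦6, 6↦3, 7↦6, 8↦9, 9↦6, 10↦2]  zeros at y ∈ {1}
Collecting zeros: affine points = {(1, 0), (1, 4), (1, 6), (2, 5), (2, 7), (2, 9), (3, 7), (5, 5), (7, 6), (8, 4), (9, 0), (10, 1)}.
Total count |C(F_11)_aff| = 12.


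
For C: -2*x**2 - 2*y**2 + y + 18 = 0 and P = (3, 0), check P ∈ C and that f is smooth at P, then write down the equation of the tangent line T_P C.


Tangent line at P: -12*x + y + 36 = 0.

Step 1: f(3, 0) = 0, so P lies on C.
Step 2: partial derivatives
  f_x(x, y) = -4*x, f_y(x, y) = 1 - 4*y.
  f_x(P) = -12, f_y(P) = 1 (gradient nonzero, so P is smooth).
Step 3: tangent line at P: -12·(x − 3) + 1·(y − 0) = 0.
Expanding: -12*x + y + 36 = 0.


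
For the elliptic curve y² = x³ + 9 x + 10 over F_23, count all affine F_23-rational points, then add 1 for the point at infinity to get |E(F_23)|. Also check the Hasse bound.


Affine points = {(2, 6), (2, 17), (3, 8), (3, 15), (4, 8), (4, 15), (6, 2), (6, 21), (7, 5), (7, 18), (12, 11), (12, 12), (13, 1), (13, 22), (15, 1), (15, 22), (16, 8), (16, 15), (17, 4), (17, 19), (18, 1), (18, 22), (19, 5), (19, 18), (20, 5), (20, 18), (22, 0)}; affine count = 27; |E(F_23)| = 28.

Discriminant check: Δ ∝ 4a³ + 27b² = 4·9³ + 27·10² = 4·729 + 27·100 ≡ 4 (mod 23). Nonzero ⇒ E is nonsingular.
For each x ∈ F_23, compute rhs = x³ + 9·x + 10 mod 23, then count y ∈ F_23 with y² ≡ rhs.
  x = 0: rhs = 10, matching y values: none (0 points).
  x = 1: rhs = 20, matching y values: none (0 points).
  x = 2: rhs = 13, matching y values: 6, 17 (2 points).
  x = 3: rhs = 18, matching y values: 8, 15 (2 points).
  x = 4: rhs = 18, matching y values: 8, 15 (2 points).
  x = 5: rhs = 19, matching y values: none (0 points).
  x = 6: rhs = 4, matching y values: 2, 21 (2 points).
  x = 7: rhs = 2, matching y values: 5, 18 (2 points).
  x = 8: rhs = 19, matching y values: none (0 points).
  x = 9: rhs = 15, matching y values: none (0 points).
  x = 10: rhs = 19, matching y values: none (0 points).
  x = 11: rhs = 14, matching y values: none (0 points).
  x = 12: rhs = 6, matching y values: 11, 12 (2 points).
  x = 13: rhs = 1, matching y values: 1, 22 (2 points).
  x = 14: rhs = 5, matching y values: none (0 points).
  x = 15: rhs = 1, matching y values: 1, 22 (2 points).
  x = 16: rhs = 18, matching y values: 8, 15 (2 points).
  x = 17: rhs = 16, matching y values: 4, 19 (2 points).
  x = 18: rhs = 1, matching y values: 1, 22 (2 points).
  x = 19: rhs = 2, matching y values: 5, 18 (2 points).
  x = 20: rhs = 2, matching y values: 5, 18 (2 points).
  x = 21: rhs = 7, matching y values: none (0 points).
  x = 22: rhs = 0, matching y values: 0 (1 points).
Total affine count: 27.
Full point count |E(F_23)| = 27 + 1 = 28.
Hasse bound: |28 − (23+1)| = |4| = 4 ≤ 2√23 ≈ 9.5917 ✓.


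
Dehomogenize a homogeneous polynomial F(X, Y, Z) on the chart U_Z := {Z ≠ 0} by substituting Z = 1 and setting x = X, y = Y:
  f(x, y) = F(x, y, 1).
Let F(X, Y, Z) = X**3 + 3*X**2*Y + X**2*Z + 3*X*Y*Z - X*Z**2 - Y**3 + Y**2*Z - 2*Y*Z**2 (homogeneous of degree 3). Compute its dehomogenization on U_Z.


f(x, y) = x**3 + 3*x**2*y + x**2 + 3*x*y - x - y**3 + y**2 - 2*y

On U_Z we set Z = 1. Each monomial c·X^i·Y^j·Z^k in F becomes c·x^i·y^j·1^k = c·x^i·y^j.
Substituting Z = 1: F(X, Y, 1) = x**3 + 3*x**2*y + x**2 + 3*x*y - x - y**3 + y**2 - 2*y.
Note: deg(f) ≤ deg(F) = 3; strict inequality happens when F is divisible by Z (lost terms).


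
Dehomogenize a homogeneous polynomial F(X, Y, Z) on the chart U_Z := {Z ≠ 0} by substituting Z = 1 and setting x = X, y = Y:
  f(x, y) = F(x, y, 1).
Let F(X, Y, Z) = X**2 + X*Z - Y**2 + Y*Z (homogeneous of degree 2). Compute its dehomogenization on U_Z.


f(x, y) = x**2 + x - y**2 + y

On U_Z we set Z = 1. Each monomial c·X^i·Y^j·Z^k in F becomes c·x^i·y^j·1^k = c·x^i·y^j.
Substituting Z = 1: F(X, Y, 1) = x**2 + x - y**2 + y.
Note: deg(f) ≤ deg(F) = 2; strict inequality happens when F is divisible by Z (lost terms).


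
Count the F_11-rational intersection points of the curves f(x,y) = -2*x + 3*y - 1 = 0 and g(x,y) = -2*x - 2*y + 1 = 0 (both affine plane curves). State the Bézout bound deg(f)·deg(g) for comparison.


Common zeros: {(10, 7)}; count = 1; Bézout bound = 1.

deg(f) = 1, deg(g) = 1, so Bézout bound = 1.
Scan x ∈ F_11. For each x, list the y ∈ F_11 with f(x, y) ≡ 0 and those with g(x, y) ≡ 0 (mod 11); the common zeros in that column are the intersection.
  x = 0: f ≡ 0 at y ∈ {4}; g ≡ 0 at y ∈ {6}; common: ∅.
  x = 1: f ≡ 0 at y ∈ {1}; g ≡ 0 at y ∈ {5}; common: ∅.
  x = 2: f ≡ 0 at y ∈ {9}; g ≡ 0 at y ∈ {4}; common: ∅.
  x = 3: f ≡ 0 at y ∈ {6}; g ≡ 0 at y ∈ {3}; common: ∅.
  x = 4: f ≡ 0 at y ∈ {3}; g ≡ 0 at y ∈ {2}; common: ∅.
  x = 5: f ≡ 0 at y ∈ {0}; g ≡ 0 at y ∈ {1}; common: ∅.
  x = 6: f ≡ 0 at y ∈ {8}; g ≡ 0 at y ∈ {0}; common: ∅.
  x = 7: f ≡ 0 at y ∈ {5}; g ≡ 0 at y ∈ {10}; common: ∅.
  x = 8: f ≡ 0 at y ∈ {2}; g ≡ 0 at y ∈ {9}; common: ∅.
  x = 9: f ≡ 0 at y ∈ {10}; g ≡ 0 at y ∈ {8}; common: ∅.
  x = 10: f ≡ 0 at y ∈ {7}; g ≡ 0 at y ∈ {7}; common: {7}.
Collecting: common zeros = {(10, 7)}, so the count is 1.
Comparison with the Bézout bound: 1 ≤ 1 = deg(f)·deg(g), as expected for curves with no common component (the bound is attained).


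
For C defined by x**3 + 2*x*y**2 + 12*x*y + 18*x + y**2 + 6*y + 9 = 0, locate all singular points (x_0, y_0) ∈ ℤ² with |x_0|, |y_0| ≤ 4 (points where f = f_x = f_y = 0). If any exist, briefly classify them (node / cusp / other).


Singular points: {(0, -3)}; classification: cusp.

Compute partial derivatives:
  f_x = 3*x**2 + 2*y**2 + 12*y + 18.
  f_y = 4*x*y + 12*x + 2*y + 6.
Scan x_0 ∈ {−4, ..., 4}. For each x_0, f_y(x_0, y) is a polynomial in y; find its integer roots y ∈ {−4, ..., 4}, then test f_x and f at those candidates.
  x = -4: f_y(-4, y) = -14*y - 42; vanishes at y ∈ {-3}. (-4, -3): f_x = 48 ≠ 0.
  x = -3: f_y(-3, y) = -10*y - 30; vanishes at y ∈ {-3}. (-3, -3): f_x = 27 ≠ 0.
  x = -2: f_y(-2, y) = -6*y - 18; vanishes at y ∈ {-3}. (-2, -3): f_x = 12 ≠ 0.
  x = -1: f_y(-1, y) = -2*y - 6; vanishes at y ∈ {-3}. (-1, -3): f_x = 3 ≠ 0.
  x = 0: f_y(0, y) = 2*y + 6; vanishes at y ∈ {-3}. (0, -3): f_x = 0, f = 0 — SINGULAR.
  x = 1: f_y(1, y) = 6*y + 18; vanishes at y ∈ {-3}. (1, -3): f_x = 3 ≠ 0.
  x = 2: f_y(2, y) = 10*y + 30; vanishes at y ∈ {-3}. (2, -3): f_x = 12 ≠ 0.
  x = 3: f_y(3, y) = 14*y + 42; vanishes at y ∈ {-3}. (3, -3): f_x = 27 ≠ 0.
  x = 4: f_y(4, y) = 18*y + 54; vanishes at y ∈ {-3}. (4, -3): f_x = 48 ≠ 0.
Only singular point on the grid: (0, -3).
Classify: substitute x = 0 + u, y = -3 + v and expand: f = u**3 + 2*u*v**2 + v**2.
No constant or linear terms (consistent with a singular point). Quadratic part: v**2. Cubic part: u**3 + 2*u*v**2.
The quadratic part v**2 is a perfect square, so there is a single (double) tangent line v = 0, i.e. y = -3. Restricting the cubic part to that line (v = 0) leaves u**3 ≠ 0, so f is not divisible by v and the branch is v² ≈ -u**3 to lowest order — this is a cusp.
Classification: cusp.


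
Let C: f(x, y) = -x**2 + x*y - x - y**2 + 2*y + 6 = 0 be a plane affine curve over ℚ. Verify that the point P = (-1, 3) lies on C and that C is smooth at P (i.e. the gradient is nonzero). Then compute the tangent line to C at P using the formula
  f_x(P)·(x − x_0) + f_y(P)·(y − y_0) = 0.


Tangent line at P: 4*x - 5*y + 19 = 0.

Step 1: f(-1, 3) = 0, so P lies on C.
Step 2: partial derivatives
  f_x(x, y) = -2*x + y - 1, f_y(x, y) = x - 2*y + 2.
  f_x(P) = 4, f_y(P) = -5 (gradient nonzero, so P is smooth).
Step 3: tangent line at P: 4·(x − -1) + -5·(y − 3) = 0.
Expanding: 4*x - 5*y + 19 = 0.


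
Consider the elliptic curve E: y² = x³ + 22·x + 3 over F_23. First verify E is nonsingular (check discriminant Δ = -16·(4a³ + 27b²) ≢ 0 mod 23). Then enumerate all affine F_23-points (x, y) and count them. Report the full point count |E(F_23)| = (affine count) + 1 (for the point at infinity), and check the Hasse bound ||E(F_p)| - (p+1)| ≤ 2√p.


Affine points = {(0, 7), (0, 16), (1, 7), (1, 16), (2, 3), (2, 20), (3, 2), (3, 21), (5, 10), (5, 13), (6, 11), (6, 12), (8, 1), (8, 22), (10, 2), (10, 21), (11, 9), (11, 14), (13, 5), (13, 18), (16, 9), (16, 14), (17, 0), (19, 9), (19, 14), (20, 5), (20, 18), (22, 7), (22, 16)}; affine count = 29; |E(F_23)| = 30.

Discriminant check: Δ ∝ 4a³ + 27b² = 4·22³ + 27·3² = 4·10648 + 27·9 ≡ 9 (mod 23). Nonzero ⇒ E is nonsingular.
For each x ∈ F_23, compute rhs = x³ + 22·x + 3 mod 23, then count y ∈ F_23 with y² ≡ rhs.
  x = 0: rhs = 3, matching y values: 7, 16 (2 points).
  x = 1: rhs = 3, matching y values: 7, 16 (2 points).
  x = 2: rhs = 9, matching y values: 3, 20 (2 points).
  x = 3: rhs = 4, matching y values: 2, 21 (2 points).
  x = 4: rhs = 17, matching y values: none (0 points).
  x = 5: rhs = 8, matching y values: 10, 13 (2 points).
  x = 6: rhs = 6, matching y values: 11, 12 (2 points).
  x = 7: rhs = 17, matching y values: none (0 points).
  x = 8: rhs = 1, matching y values: 1, 22 (2 points).
  x = 9: rhs = 10, matching y values: none (0 points).
  x = 10: rhs = 4, matching y values: 2, 21 (2 points).
  x = 11: rhs = 12, matching y values: 9, 14 (2 points).
  x = 12: rhs = 17, matching y values: none (0 points).
  x = 13: rhs = 2, matching y values: 5, 18 (2 points).
  x = 14: rhs = 19, matching y values: none (0 points).
  x = 15: rhs = 5, matching y values: none (0 points).
  x = 16: rhs = 12, matching y values: 9, 14 (2 points).
  x = 17: rhs = 0, matching y values: 0 (1 points).
  x = 18: rhs = 21, matching y values: none (0 points).
  x = 19: rhs = 12, matching y values: 9, 14 (2 points).
  x = 20: rhs = 2, matching y values: 5, 18 (2 points).
  x = 21: rhs = 20, matching y values: none (0 points).
  x = 22: rhs = 3, matching y values: 7, 16 (2 points).
Total affine count: 29.
Full point count |E(F_23)| = 29 + 1 = 30.
Hasse bound: |30 − (23+1)| = |6| = 6 ≤ 2√23 ≈ 9.5917 ✓.


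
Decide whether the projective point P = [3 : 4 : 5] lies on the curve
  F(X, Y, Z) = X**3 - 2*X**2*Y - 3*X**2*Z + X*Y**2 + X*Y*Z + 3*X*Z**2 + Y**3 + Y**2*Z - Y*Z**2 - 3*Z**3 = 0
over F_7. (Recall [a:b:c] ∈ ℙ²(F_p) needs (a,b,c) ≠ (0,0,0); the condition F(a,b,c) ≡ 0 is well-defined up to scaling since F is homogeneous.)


F(3,4,5) ≡ 4 (mod 7); P is NOT on the curve.

Evaluate F(3, 4, 5) term-by-term (mod 7).
  X**3 ↦ 1·27·1·1 = 27
  -2*X**2*Y ↦ -2·9·4·1 = -72
  -3*X**2*Z ↦ -3·9·1·5 = -135
  X*Y**2 ↦ 1·3·16·1 = 48
  X*Y*Z ↦ 1·3·4·5 = 60
  3*X*Z**2 ↦ 3·3·1·25 = 225
  Y**3 ↦ 1·1·64·1 = 64
  Y**2*Z ↦ 1·1·16·5 = 80
  -Y*Z**2 ↦ -1·1·4·25 = -100
  -3*Z**3 ↦ -3·1·1·125 = -375
Sum: F(3, 4, 5) = (27) + (-72) + (-135) + (48) + (60) + (225) + (64) + (80) + (-100) + (-375) = -178.
Reducing mod 7: -178 ≡ 4 (mod 7).
Since F(a, b, c) ≡ 4 ≠ 0 (mod 7), P does NOT lie on the curve.


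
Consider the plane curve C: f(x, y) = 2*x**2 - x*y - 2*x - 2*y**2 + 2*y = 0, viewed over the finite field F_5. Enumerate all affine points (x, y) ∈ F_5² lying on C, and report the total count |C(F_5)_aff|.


Affine F_5-points: {(0, 0), (0, 1), (1, 0), (1, 3), (4, 1), (4, 3)}; count = 6.

For each of the 25 pairs (x, y) ∈ F_5², evaluate f(x, y) mod 5. Record the zeros.
  x = 0: [0↦0, 1↦0, 2↦1, 3↦3, 4↦1]  zeros at y ∈ {0, 1}
  x = 1: [0↦0, 1↦4, 2↦4, 3↦0, 4↦2]  zeros at y ∈ {0, 3}
  x = 2: [0↦4, 1↦2, 2↦1, 3↦1, 4↦2]  zeros at y ∈ ∅
  x = 3: [0↦2, 1↦4, 2↦2, 3↦1, 4↦1]  zeros at y ∈ ∅
  x = 4: [0↦4, 1↦0, 2↦2, 3↦0, 4↦4]  zeros at y ∈ {1, 3}
Collecting zeros: affine points = {(0, 0), (0, 1), (1, 0), (1, 3), (4, 1), (4, 3)}.
Total count |C(F_5)_aff| = 6.


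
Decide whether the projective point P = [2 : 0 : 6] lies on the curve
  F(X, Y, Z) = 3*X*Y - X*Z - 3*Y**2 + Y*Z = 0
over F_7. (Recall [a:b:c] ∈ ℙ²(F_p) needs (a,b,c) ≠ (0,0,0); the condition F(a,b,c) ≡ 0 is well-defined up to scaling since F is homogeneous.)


F(2,0,6) ≡ 2 (mod 7); P is NOT on the curve.

Evaluate F(2, 0, 6) term-by-term (mod 7).
  3*X*Y ↦ 3·2·0·1 = 0
  -X*Z ↦ -1·2·1·6 = -12
  -3*Y**2 ↦ -3·1·0·1 = 0
  Y*Z ↦ 1·1·0·6 = 0
Sum: F(2, 0, 6) = (0) + (-12) + (0) + (0) = -12.
Reducing mod 7: -12 ≡ 2 (mod 7).
Since F(a, b, c) ≡ 2 ≠ 0 (mod 7), P does NOT lie on the curve.


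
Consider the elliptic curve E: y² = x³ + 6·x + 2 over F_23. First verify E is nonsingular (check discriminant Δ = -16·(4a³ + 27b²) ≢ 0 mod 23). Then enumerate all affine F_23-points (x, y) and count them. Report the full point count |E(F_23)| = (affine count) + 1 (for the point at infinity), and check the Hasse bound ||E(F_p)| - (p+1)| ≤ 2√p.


Affine points = {(0, 5), (0, 18), (1, 3), (1, 20), (3, 1), (3, 22), (6, 1), (6, 22), (9, 7), (9, 16), (10, 2), (10, 21), (12, 10), (12, 13), (13, 0), (14, 1), (14, 22), (16, 10), (16, 13), (17, 7), (17, 16), (18, 10), (18, 13), (19, 11), (19, 12), (20, 7), (20, 16), (22, 8), (22, 15)}; affine count = 29; |E(F_23)| = 30.

Discriminant check: Δ ∝ 4a³ + 27b² = 4·6³ + 27·2² = 4·216 + 27·4 ≡ 6 (mod 23). Nonzero ⇒ E is nonsingular.
For each x ∈ F_23, compute rhs = x³ + 6·x + 2 mod 23, then count y ∈ F_23 with y² ≡ rhs.
  x = 0: rhs = 2, matching y values: 5, 18 (2 points).
  x = 1: rhs = 9, matching y values: 3, 20 (2 points).
  x = 2: rhs = 22, matching y values: none (0 points).
  x = 3: rhs = 1, matching y values: 1, 22 (2 points).
  x = 4: rhs = 21, matching y values: none (0 points).
  x = 5: rhs = 19, matching y values: none (0 points).
  x = 6: rhs = 1, matching y values: 1, 22 (2 points).
  x = 7: rhs = 19, matching y values: none (0 points).
  x = 8: rhs = 10, matching y values: none (0 points).
  x = 9: rhs = 3, matching y values: 7, 16 (2 points).
  x = 10: rhs = 4, matching y values: 2, 21 (2 points).
  x = 11: rhs = 19, matching y values: none (0 points).
  x = 12: rhs = 8, matching y values: 10, 13 (2 points).
  x = 13: rhs = 0, matching y values: 0 (1 points).
  x = 14: rhs = 1, matching y values: 1, 22 (2 points).
  x = 15: rhs = 17, matching y values: none (0 points).
  x = 16: rhs = 8, matching y values: 10, 13 (2 points).
  x = 17: rhs = 3, matching y values: 7, 16 (2 points).
  x = 18: rhs = 8, matching y values: 10, 13 (2 points).
  x = 19: rhs = 6, matching y values: 11, 12 (2 points).
  x = 20: rhs = 3, matching y values: 7, 16 (2 points).
  x = 21: rhs = 5, matching y values: none (0 points).
  x = 22: rhs = 18, matching y values: 8, 15 (2 points).
Total affine count: 29.
Full point count |E(F_23)| = 29 + 1 = 30.
Hasse bound: |30 − (23+1)| = |6| = 6 ≤ 2√23 ≈ 9.5917 ✓.


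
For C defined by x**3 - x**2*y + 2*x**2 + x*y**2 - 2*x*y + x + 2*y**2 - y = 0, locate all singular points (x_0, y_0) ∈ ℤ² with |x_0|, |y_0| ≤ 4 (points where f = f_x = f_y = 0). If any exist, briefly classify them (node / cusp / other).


Singular points: {(-1, 0)}; classification: node.

Compute partial derivatives:
  f_x = 3*x**2 - 2*x*y + 4*x + y**2 - 2*y + 1.
  f_y = -x**2 + 2*x*y - 2*x + 4*y - 1.
Scan x_0 ∈ {−4, ..., 4}. For each x_0, f_y(x_0, y) is a polynomial in y; find its integer roots y ∈ {−4, ..., 4}, then test f_x and f at those candidates.
  x = -4: f_y(-4, y) = -4*y - 9; no integer root y with |y| ≤ 4.
  x = -3: f_y(-3, y) = -2*y - 4; vanishes at y ∈ {-2}. (-3, -2): f_x = 12 ≠ 0.
  x = -2: f_y(-2, y) = -1; no integer root y with |y| ≤ 4.
  x = -1: f_y(-1, y) = 2*y; vanishes at y ∈ {0}. (-1, 0): f_x = 0, f = 0 — SINGULAR.
  x = 0: f_y(0, y) = 4*y - 1; no integer root y with |y| ≤ 4.
  x = 1: f_y(1, y) = 6*y - 4; no integer root y with |y| ≤ 4.
  x = 2: f_y(2, y) = 8*y - 9; no integer root y with |y| ≤ 4.
  x = 3: f_y(3, y) = 10*y - 16; no integer root y with |y| ≤ 4.
  x = 4: f_y(4, y) = 12*y - 25; no integer root y with |y| ≤ 4.
Only singular point on the grid: (-1, 0).
Classify: substitute x = -1 + u, y = 0 + v and expand: f = u**3 - u**2*v - u**2 + u*v**2 + v**2.
No constant or linear terms (consistent with a singular point). Quadratic part: -u**2 + v**2. Cubic part: u**3 - u**2*v + u*v**2.
The quadratic part v**2 - u**2 = (v − u)(v + u) splits into two distinct linear factors, so there are two distinct tangent lines y − 0 = ±(x − -1) — this is a node (ordinary double point).
Classification: node.


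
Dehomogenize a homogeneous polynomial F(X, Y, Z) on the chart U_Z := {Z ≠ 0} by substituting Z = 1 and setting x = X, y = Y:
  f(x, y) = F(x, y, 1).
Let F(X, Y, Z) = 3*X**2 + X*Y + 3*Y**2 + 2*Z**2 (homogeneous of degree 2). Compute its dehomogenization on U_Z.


f(x, y) = 3*x**2 + x*y + 3*y**2 + 2

On U_Z we set Z = 1. Each monomial c·X^i·Y^j·Z^k in F becomes c·x^i·y^j·1^k = c·x^i·y^j.
Substituting Z = 1: F(X, Y, 1) = 3*x**2 + x*y + 3*y**2 + 2.
Note: deg(f) ≤ deg(F) = 2; strict inequality happens when F is divisible by Z (lost terms).


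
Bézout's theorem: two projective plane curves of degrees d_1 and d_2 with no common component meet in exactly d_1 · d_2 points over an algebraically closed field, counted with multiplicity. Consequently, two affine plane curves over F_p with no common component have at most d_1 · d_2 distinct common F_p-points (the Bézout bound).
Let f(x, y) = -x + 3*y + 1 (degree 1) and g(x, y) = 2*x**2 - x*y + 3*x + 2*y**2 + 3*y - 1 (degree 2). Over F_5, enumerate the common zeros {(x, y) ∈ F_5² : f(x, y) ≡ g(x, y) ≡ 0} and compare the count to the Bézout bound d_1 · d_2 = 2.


Common zeros: ∅; count = 0; Bézout bound = 2.

deg(f) = 1, deg(g) = 2, so Bézout bound = 2.
Scan x ∈ F_5. For each x, list the y ∈ F_5 with f(x, y) ≡ 0 and those with g(x, y) ≡ 0 (mod 5); the common zeros in that column are the intersection.
  x = 0: f ≡ 0 at y ∈ {3}; g ≡ 0 at y ∈ ∅; common: ∅.
  x = 1: f ≡ 0 at y ∈ {0}; g ≡ 0 at y ∈ ∅; common: ∅.
  x = 2: f ≡ 0 at y ∈ {2}; g ≡ 0 at y ∈ ∅; common: ∅.
  x = 3: f ≡ 0 at y ∈ {4}; g ≡ 0 at y ∈ ∅; common: ∅.
  x = 4: f ≡ 0 at y ∈ {1}; g ≡ 0 at y ∈ ∅; common: ∅.
Collecting: common zeros = ∅, so the count is 0.
Comparison with the Bézout bound: 0 ≤ 2 = deg(f)·deg(g), as expected for curves with no common component (the affine F_5-count falls short of the bound because intersections may lie at infinity, over extension fields, or carry multiplicity).


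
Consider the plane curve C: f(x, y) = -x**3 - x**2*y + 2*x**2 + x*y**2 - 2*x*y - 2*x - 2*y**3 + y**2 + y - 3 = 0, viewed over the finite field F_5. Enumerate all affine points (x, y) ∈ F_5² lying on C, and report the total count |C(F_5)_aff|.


Affine F_5-points: {(0, 3), (2, 2), (2, 3), (2, 4), (3, 1), (4, 2)}; count = 6.

For each of the 25 pairs (x, y) ∈ F_5², evaluate f(x, y) mod 5. Record the zeros.
  x = 0: [0↦2, 1↦2, 2↦2, 3↦0, 4↦4]  zeros at y ∈ {3}
  x = 1: [0↦1, 1↦4, 2↦4, 3↦4, 4↦2]  zeros at y ∈ ∅
  x = 2: [0↦3, 1↦2, 2↦0, 3↦0, 4↦0]  zeros at y ∈ {2, 3, 4}
  x = 3: [0↦2, 1↦0, 2↦4, 3↦2, 4↦2]  zeros at y ∈ {1}
  x = 4: [0↦2, 1↦2, 2↦0, 3↦4, 4↦2]  zeros at y ∈ {2}
Collecting zeros: affine points = {(0, 3), (2, 2), (2, 3), (2, 4), (3, 1), (4, 2)}.
Total count |C(F_5)_aff| = 6.


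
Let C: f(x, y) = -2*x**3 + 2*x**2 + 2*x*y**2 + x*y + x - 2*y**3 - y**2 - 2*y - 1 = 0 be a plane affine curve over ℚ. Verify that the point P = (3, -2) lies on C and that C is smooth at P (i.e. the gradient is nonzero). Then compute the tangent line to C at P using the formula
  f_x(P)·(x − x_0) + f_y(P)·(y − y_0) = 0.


Tangent line at P: -35*x - 43*y + 19 = 0.

Step 1: f(3, -2) = 0, so P lies on C.
Step 2: partial derivatives
  f_x(x, y) = -6*x**2 + 4*x + 2*y**2 + y + 1, f_y(x, y) = 4*x*y + x - 6*y**2 - 2*y - 2.
  f_x(P) = -35, f_y(P) = -43 (gradient nonzero, so P is smooth).
Step 3: tangent line at P: -35·(x − 3) + -43·(y − -2) = 0.
Expanding: -35*x - 43*y + 19 = 0.


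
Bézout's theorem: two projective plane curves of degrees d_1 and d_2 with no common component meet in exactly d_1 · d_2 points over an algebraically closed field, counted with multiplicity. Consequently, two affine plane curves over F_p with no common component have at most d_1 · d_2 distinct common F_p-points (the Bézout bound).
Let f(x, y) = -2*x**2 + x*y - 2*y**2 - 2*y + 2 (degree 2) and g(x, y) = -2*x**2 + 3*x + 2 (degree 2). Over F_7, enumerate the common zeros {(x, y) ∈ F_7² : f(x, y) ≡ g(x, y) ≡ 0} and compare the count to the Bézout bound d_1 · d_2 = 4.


Common zeros: {(2, 2), (2, 5)}; count = 2; Bézout bound = 4.

deg(f) = 2, deg(g) = 2, so Bézout bound = 4.
Scan x ∈ F_7. For each x, list the y ∈ F_7 with f(x, y) ≡ 0 and those with g(x, y) ≡ 0 (mod 7); the common zeros in that column are the intersection.
  x = 0: f ≡ 0 at y ∈ ∅; g ≡ 0 at y ∈ ∅; common: ∅.
  x = 1: f ≡ 0 at y ∈ {0, 3}; g ≡ 0 at y ∈ ∅; common: ∅.
  x = 2: f ≡ 0 at y ∈ {2, 5}; g ≡ 0 at y ∈ {0, 1, 2, 3, 4, 5, 6}; common: {2, 5}.
  x = 3: f ≡ 0 at y ∈ ∅; g ≡ 0 at y ∈ {0, 1, 2, 3, 4, 5, 6}; common: ∅.
  x = 4: f ≡ 0 at y ∈ {3, 5}; g ≡ 0 at y ∈ ∅; common: ∅.
  x = 5: f ≡ 0 at y ∈ ∅; g ≡ 0 at y ∈ ∅; common: ∅.
  x = 6: f ≡ 0 at y ∈ {0, 2}; g ≡ 0 at y ∈ ∅; common: ∅.
Collecting: common zeros = {(2, 2), (2, 5)}, so the count is 2.
Comparison with the Bézout bound: 2 ≤ 4 = deg(f)·deg(g), as expected for curves with no common component (the affine F_7-count falls short of the bound because intersections may lie at infinity, over extension fields, or carry multiplicity).


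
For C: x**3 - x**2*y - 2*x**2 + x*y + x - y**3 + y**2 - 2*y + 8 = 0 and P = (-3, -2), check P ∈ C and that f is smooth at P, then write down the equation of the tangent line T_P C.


Tangent line at P: 26*x - 30*y + 18 = 0.

Step 1: f(-3, -2) = 0, so P lies on C.
Step 2: partial derivatives
  f_x(x, y) = 3*x**2 - 2*x*y - 4*x + y + 1, f_y(x, y) = -x**2 + x - 3*y**2 + 2*y - 2.
  f_x(P) = 26, f_y(P) = -30 (gradient nonzero, so P is smooth).
Step 3: tangent line at P: 26·(x − -3) + -30·(y − -2) = 0.
Expanding: 26*x - 30*y + 18 = 0.


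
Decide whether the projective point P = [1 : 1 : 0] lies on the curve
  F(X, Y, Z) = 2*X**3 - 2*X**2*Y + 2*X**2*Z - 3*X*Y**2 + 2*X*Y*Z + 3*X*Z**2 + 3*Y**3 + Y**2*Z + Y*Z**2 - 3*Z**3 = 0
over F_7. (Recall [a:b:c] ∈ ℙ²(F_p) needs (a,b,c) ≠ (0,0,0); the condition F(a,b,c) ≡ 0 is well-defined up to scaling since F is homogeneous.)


F(1,1,0) ≡ 0 (mod 7); P is on the curve.

Evaluate F(1, 1, 0) term-by-term (mod 7).
  2*X**3 ↦ 2·1·1·1 = 2
  -2*X**2*Y ↦ -2·1·1·1 = -2
  2*X**2*Z ↦ 2·1·1·0 = 0
  -3*X*Y**2 ↦ -3·1·1·1 = -3
  2*X*Y*Z ↦ 2·1·1·0 = 0
  3*X*Z**2 ↦ 3·1·1·0 = 0
  3*Y**3 ↦ 3·1·1·1 = 3
  Y**2*Z ↦ 1·1·1·0 = 0
  Y*Z**2 ↦ 1·1·1·0 = 0
  -3*Z**3 ↦ -3·1·1·0 = 0
Sum: F(1, 1, 0) = (2) + (-2) + (0) + (-3) + (0) + (0) + (3) + (0) + (0) + (0) = 0.
Reducing mod 7: 0 ≡ 0 (mod 7).
Since F(a, b, c) ≡ 0 (mod 7), P lies on the curve.


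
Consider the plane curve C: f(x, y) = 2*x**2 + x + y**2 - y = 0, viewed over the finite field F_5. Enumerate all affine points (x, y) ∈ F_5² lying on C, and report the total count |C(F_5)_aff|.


Affine F_5-points: {(0, 0), (0, 1), (1, 2), (1, 4), (2, 0), (2, 1)}; count = 6.

For each of the 25 pairs (x, y) ∈ F_5², evaluate f(x, y) mod 5. Record the zeros.
  x = 0: [0↦0, 1↦0, 2↦2, 3↦1, 4↦2]  zeros at y ∈ {0, 1}
  x = 1: [0↦3, 1↦3, 2↦0, 3↦4, 4↦0]  zeros at y ∈ {2, 4}
  x = 2: [0↦0, 1↦0, 2↦2, 3↦1, 4↦2]  zeros at y ∈ {0, 1}
  x = 3: [0↦1, 1↦1, 2↦3, 3↦2, 4↦3]  zeros at y ∈ ∅
  x = 4: [0↦1, 1↦1, 2↦3, 3↦2, 4↦3]  zeros at y ∈ ∅
Collecting zeros: affine points = {(0, 0), (0, 1), (1, 2), (1, 4), (2, 0), (2, 1)}.
Total count |C(F_5)_aff| = 6.


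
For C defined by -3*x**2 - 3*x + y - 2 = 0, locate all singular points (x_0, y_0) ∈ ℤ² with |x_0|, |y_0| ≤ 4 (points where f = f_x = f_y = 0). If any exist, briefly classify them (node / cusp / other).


No singular points in the scanned grid; C is smooth there.

Compute partial derivatives:
  f_x = -6*x - 3.
  f_y = 1.
f_y = 1 is a nonzero constant, so f_y never vanishes: no point (x, y) can satisfy f = f_x = f_y = 0. In particular no (x, y) ∈ {−4, ..., 4}² is singular; the curve is smooth.


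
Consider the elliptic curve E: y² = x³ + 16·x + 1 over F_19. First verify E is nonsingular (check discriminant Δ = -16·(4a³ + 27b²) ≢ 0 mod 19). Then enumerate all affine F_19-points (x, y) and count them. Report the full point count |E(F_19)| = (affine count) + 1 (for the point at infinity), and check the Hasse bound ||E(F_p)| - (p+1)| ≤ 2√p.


Affine points = {(0, 1), (0, 18), (3, 0), (5, 4), (5, 15), (6, 3), (6, 16), (7, 0), (9, 0), (11, 8), (11, 11), (14, 9), (14, 10), (15, 5), (15, 14)}; affine count = 15; |E(F_19)| = 16.

Discriminant check: Δ ∝ 4a³ + 27b² = 4·16³ + 27·1² = 4·4096 + 27·1 ≡ 14 (mod 19). Nonzero ⇒ E is nonsingular.
For each x ∈ F_19, compute rhs = x³ + 16·x + 1 mod 19, then count y ∈ F_19 with y² ≡ rhs.
  x = 0: rhs = 1, matching y values: 1, 18 (2 points).
  x = 1: rhs = 18, matching y values: none (0 points).
  x = 2: rhs = 3, matching y values: none (0 points).
  x = 3: rhs = 0, matching y values: 0 (1 points).
  x = 4: rhs = 15, matching y values: none (0 points).
  x = 5: rhs = 16, matching y values: 4, 15 (2 points).
  x = 6: rhs = 9, matching y values: 3, 16 (2 points).
  x = 7: rhs = 0, matching y values: 0 (1 points).
  x = 8: rhs = 14, matching y values: none (0 points).
  x = 9: rhs = 0, matching y values: 0 (1 points).
  x = 10: rhs = 2, matching y values: none (0 points).
  x = 11: rhs = 7, matching y values: 8, 11 (2 points).
  x = 12: rhs = 2, matching y values: none (0 points).
  x = 13: rhs = 12, matching y values: none (0 points).
  x = 14: rhs = 5, matching y values: 9, 10 (2 points).
  x = 15: rhs = 6, matching y values: 5, 14 (2 points).
  x = 16: rhs = 2, matching y values: none (0 points).
  x = 17: rhs = 18, matching y values: none (0 points).
  x = 18: rhs = 3, matching y values: none (0 points).
Total affine count: 15.
Full point count |E(F_19)| = 15 + 1 = 16.
Hasse bound: |16 − (19+1)| = |-4| = 4 ≤ 2√19 ≈ 8.7178 ✓.


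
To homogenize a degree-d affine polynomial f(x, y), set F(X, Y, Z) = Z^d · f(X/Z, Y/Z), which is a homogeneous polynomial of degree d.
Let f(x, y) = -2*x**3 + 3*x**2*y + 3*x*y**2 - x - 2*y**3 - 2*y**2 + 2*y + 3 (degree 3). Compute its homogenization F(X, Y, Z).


F(X, Y, Z) = -2*X**3 + 3*X**2*Y + 3*X*Y**2 - X*Z**2 - 2*Y**3 - 2*Y**2*Z + 2*Y*Z**2 + 3*Z**3

deg(f) = 3.
Substitute x = X/Z, y = Y/Z into f, then multiply by Z^3.
  monomial -2·x^3·y^0 ↦ -2·X^3·Y^0·Z^0.
  monomial 3·x^2·y^1 ↦ 3·X^2·Y^1·Z^0.
  monomial 3·x^1·y^2 ↦ 3·X^1·Y^2·Z^0.
  monomial -1·x^1·y^0 ↦ -1·X^1·Y^0·Z^2.
  monomial -2·x^0·y^3 ↦ -2·X^0·Y^3·Z^0.
  monomial -2·x^0·y^2 ↦ -2·X^0·Y^2·Z^1.
  monomial 2·x^0·y^1 ↦ 2·X^0·Y^1·Z^2.
  monomial 3·x^0·y^0 ↦ 3·X^0·Y^0·Z^3.
Collecting: F(X, Y, Z) = -2*X**3 + 3*X**2*Y + 3*X*Y**2 - X*Z**2 - 2*Y**3 - 2*Y**2*Z + 2*Y*Z**2 + 3*Z**3.


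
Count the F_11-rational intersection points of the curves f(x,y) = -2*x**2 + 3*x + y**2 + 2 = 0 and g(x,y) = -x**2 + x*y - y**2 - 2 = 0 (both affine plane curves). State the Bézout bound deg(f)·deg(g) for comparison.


Common zeros: {(0, 3), (0, 8), (10, 5)}; count = 3; Bézout bound = 4.

deg(f) = 2, deg(g) = 2, so Bézout bound = 4.
Scan x ∈ F_11. For each x, list the y ∈ F_11 with f(x, y) ≡ 0 and those with g(x, y) ≡ 0 (mod 11); the common zeros in that column are the intersection.
  x = 0: f ≡ 0 at y ∈ {3, 8}; g ≡ 0 at y ∈ {3, 8}; common: {3, 8}.
  x = 1: f ≡ 0 at y ∈ ∅; g ≡ 0 at y ∈ {6}; common: ∅.
  x = 2: f ≡ 0 at y ∈ {0}; g ≡ 0 at y ∈ ∅; common: ∅.
  x = 3: f ≡ 0 at y ∈ ∅; g ≡ 0 at y ∈ {0, 3}; common: ∅.
  x = 4: f ≡ 0 at y ∈ ∅; g ≡ 0 at y ∈ ∅; common: ∅.
  x = 5: f ≡ 0 at y ∈ {0}; g ≡ 0 at y ∈ {6, 10}; common: ∅.
  x = 6: f ≡ 0 at y ∈ ∅; g ≡ 0 at y ∈ {1, 5}; common: ∅.
  x = 7: f ≡ 0 at y ∈ {3, 8}; g ≡ 0 at y ∈ ∅; common: ∅.
  x = 8: f ≡ 0 at y ∈ {5, 6}; g ≡ 0 at y ∈ {0, 8}; common: ∅.
  x = 9: f ≡ 0 at y ∈ {1, 10}; g ≡ 0 at y ∈ ∅; common: ∅.
  x = 10: f ≡ 0 at y ∈ {5, 6}; g ≡ 0 at y ∈ {5}; common: {5}.
Collecting: common zeros = {(0, 3), (0, 8), (10, 5)}, so the count is 3.
Comparison with the Bézout bound: 3 ≤ 4 = deg(f)·deg(g), as expected for curves with no common component (the affine F_11-count falls short of the bound because intersections may lie at infinity, over extension fields, or carry multiplicity).


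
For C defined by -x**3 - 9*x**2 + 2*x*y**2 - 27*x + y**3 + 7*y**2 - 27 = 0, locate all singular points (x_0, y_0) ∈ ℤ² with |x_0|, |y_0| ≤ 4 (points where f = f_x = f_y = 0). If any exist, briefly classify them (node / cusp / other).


Singular points: {(-3, 0)}; classification: cusp.

Compute partial derivatives:
  f_x = -3*x**2 - 18*x + 2*y**2 - 27.
  f_y = 4*x*y + 3*y**2 + 14*y.
Scan x_0 ∈ {−4, ..., 4}. For each x_0, f_y(x_0, y) is a polynomial in y; find its integer roots y ∈ {−4, ..., 4}, then test f_x and f at those candidates.
  x = -4: f_y(-4, y) = 3*y**2 - 2*y; vanishes at y ∈ {0}. (-4, 0): f_x = -3 ≠ 0.
  x = -3: f_y(-3, y) = 3*y**2 + 2*y; vanishes at y ∈ {0}. (-3, 0): f_x = 0, f = 0 — SINGULAR.
  x = -2: f_y(-2, y) = 3*y**2 + 6*y; vanishes at y ∈ {-2, 0}. (-2, -2): f_x = 5 ≠ 0; (-2, 0): f_x = -3 ≠ 0.
  x = -1: f_y(-1, y) = 3*y**2 + 10*y; vanishes at y ∈ {0}. (-1, 0): f_x = -12 ≠ 0.
  x = 0: f_y(0, y) = 3*y**2 + 14*y; vanishes at y ∈ {0}. (0, 0): f_x = -27 ≠ 0.
  x = 1: f_y(1, y) = 3*y**2 + 18*y; vanishes at y ∈ {0}. (1, 0): f_x = -48 ≠ 0.
  x = 2: f_y(2, y) = 3*y**2 + 22*y; vanishes at y ∈ {0}. (2, 0): f_x = -75 ≠ 0.
  x = 3: f_y(3, y) = 3*y**2 + 26*y; vanishes at y ∈ {0}. (3, 0): f_x = -108 ≠ 0.
  x = 4: f_y(4, y) = 3*y**2 + 30*y; vanishes at y ∈ {0}. (4, 0): f_x = -147 ≠ 0.
Only singular point on the grid: (-3, 0).
Classify: substitute x = -3 + u, y = 0 + v and expand: f = -u**3 + 2*u*v**2 + v**3 + v**2.
No constant or linear terms (consistent with a singular point). Quadratic part: v**2. Cubic part: -u**3 + 2*u*v**2 + v**3.
The quadratic part v**2 is a perfect square, so there is a single (double) tangent line v = 0, i.e. y = 0. Restricting the cubic part to that line (v = 0) leaves -u**3 ≠ 0, so f is not divisible by v and the branch is v² ≈ u**3 to lowest order — this is a cusp.
Classification: cusp.


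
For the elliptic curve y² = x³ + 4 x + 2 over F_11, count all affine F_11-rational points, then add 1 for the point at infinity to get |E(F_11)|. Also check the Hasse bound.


Affine points = {(4, 4), (4, 7), (5, 2), (5, 9), (6, 0)}; affine count = 5; |E(F_11)| = 6.

Discriminant check: Δ ∝ 4a³ + 27b² = 4·4³ + 27·2² = 4·64 + 27·4 ≡ 1 (mod 11). Nonzero ⇒ E is nonsingular.
For each x ∈ F_11, compute rhs = x³ + 4·x + 2 mod 11, then count y ∈ F_11 with y² ≡ rhs.
  x = 0: rhs = 2, matching y values: none (0 points).
  x = 1: rhs = 7, matching y values: none (0 points).
  x = 2: rhs = 7, matching y values: none (0 points).
  x = 3: rhs = 8, matching y values: none (0 points).
  x = 4: rhs = 5, matching y values: 4, 7 (2 points).
  x = 5: rhs = 4, matching y values: 2, 9 (2 points).
  x = 6: rhs = 0, matching y values: 0 (1 points).
  x = 7: rhs = 10, matching y values: none (0 points).
  x = 8: rhs = 7, matching y values: none (0 points).
  x = 9: rhs = 8, matching y values: none (0 points).
  x = 10: rhs = 8, matching y values: none (0 points).
Total affine count: 5.
Full point count |E(F_11)| = 5 + 1 = 6.
Hasse bound: |6 − (11+1)| = |-6| = 6 ≤ 2√11 ≈ 6.6332 ✓.


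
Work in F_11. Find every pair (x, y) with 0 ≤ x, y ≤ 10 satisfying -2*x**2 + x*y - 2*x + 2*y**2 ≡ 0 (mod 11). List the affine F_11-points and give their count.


Affine F_11-points: {(0, 0), (1, 8), (2, 2), (2, 8), (3, 6), (3, 9), (6, 9), (6, 10), (9, 2), (9, 10), (10, 0), (10, 6)}; count = 12.

For each of the 121 pairs (x, y) ∈ F_11², evaluate f(x, y) mod 11. Record the zeros.
  x = 0: [0↦0, 1↦2, 2↦8, 3↦7, 4↦10, 5↦6, 6↦6, 7↦10, 8↦7, 9↦8, 10↦2]  zeros at y ∈ {0}
  x = 1: [0↦7, 1↦10, 2↦6, 3↦6, 4↦10, 5↦7, 6↦8, 7↦2, 8↦0, 9↦2, 10↦8]  zeros at y ∈ {8}
  x = 2: [0↦10, 1↦3, 2↦0, 3↦1, 4↦6, 5↦4, 6↦6, 7↦1, 8↦0, 9↦3, 10↦10]  zeros at y ∈ {2, 8}
  x = 3: [0↦9, 1↦3, 2↦1, 3↦3, 4↦9, 5↦8, 6↦0, 7↦7, 8↦7, 9↦0, 10↦8]  zeros at y ∈ {6, 9}
  x = 4: [0↦4, 1↦10, 2↦9, 3↦1, 4↦8, 5↦8, 6↦1, 7↦9, 8↦10, 9↦4, 10↦2]  zeros at y ∈ ∅
  x = 5: [0↦6, 1↦2, 2↦2, 3↦6, 4↦3, 5↦4, 6↦9, 7↦7, 8↦9, 9↦4, 10↦3]  zeros at y ∈ ∅
  x = 6: [0↦4, 1↦1, 2↦2, 3↦7, 4↦5, 5↦7, 6↦2, 7↦1, 8↦4, 9↦0, 10↦0]  zeros at y ∈ {9, 10}
  x = 7: [0↦9, 1↦7, 2↦9, 3↦4, 4↦3, 5↦6, 6↦2, 7↦2, 8↦6, 9↦3, 10↦4]  zeros at y ∈ ∅
  x = 8: [0↦10, 1↦9, 2↦1, 3↦8, 4↦8, 5↦1, 6↦9, 7↦10, 8↦4, 9↦2, 10↦4]  zeros at y ∈ ∅
  x = 9: [0↦7, 1↦7, 2↦0, 3↦8, 4↦9, 5↦3, 6↦1, 7↦3, 8↦9, 9↦8, 10↦0]  zeros at y ∈ {2, 10}
  x = 10: [0↦0, 1↦1, 2↦6, 3↦4, 4↦6, 5↦1, 6↦0, 7↦3, 8↦10, 9↦10, 10↦3]  zeros at y ∈ {0, 6}
Collecting zeros: affine points = {(0, 0), (1, 8), (2, 2), (2, 8), (3, 6), (3, 9), (6, 9), (6, 10), (9, 2), (9, 10), (10, 0), (10, 6)}.
Total count |C(F_11)_aff| = 12.


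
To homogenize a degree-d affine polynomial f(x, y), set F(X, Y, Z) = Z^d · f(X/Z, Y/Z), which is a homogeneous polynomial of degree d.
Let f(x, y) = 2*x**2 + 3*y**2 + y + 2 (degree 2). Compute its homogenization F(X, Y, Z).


F(X, Y, Z) = 2*X**2 + 3*Y**2 + Y*Z + 2*Z**2

deg(f) = 2.
Substitute x = X/Z, y = Y/Z into f, then multiply by Z^2.
  monomial 2·x^2·y^0 ↦ 2·X^2·Y^0·Z^0.
  monomial 3·x^0·y^2 ↦ 3·X^0·Y^2·Z^0.
  monomial 1·x^0·y^1 ↦ 1·X^0·Y^1·Z^1.
  monomial 2·x^0·y^0 ↦ 2·X^0·Y^0·Z^2.
Collecting: F(X, Y, Z) = 2*X**2 + 3*Y**2 + Y*Z + 2*Z**2.


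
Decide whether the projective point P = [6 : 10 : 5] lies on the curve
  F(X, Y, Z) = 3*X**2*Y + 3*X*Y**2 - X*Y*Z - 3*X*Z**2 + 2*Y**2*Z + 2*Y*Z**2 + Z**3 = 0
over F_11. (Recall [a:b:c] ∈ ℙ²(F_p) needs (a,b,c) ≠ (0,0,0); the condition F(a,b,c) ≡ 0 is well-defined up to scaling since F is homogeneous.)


F(6,10,5) ≡ 4 (mod 11); P is NOT on the curve.

Evaluate F(6, 10, 5) term-by-term (mod 11).
  3*X**2*Y ↦ 3·36·10·1 = 1080
  3*X*Y**2 ↦ 3·6·100·1 = 1800
  -X*Y*Z ↦ -1·6·10·5 = -300
  -3*X*Z**2 ↦ -3·6·1·25 = -450
  2*Y**2*Z ↦ 2·1·100·5 = 1000
  2*Y*Z**2 ↦ 2·1·10·25 = 500
  Z**3 ↦ 1·1·1·125 = 125
Sum: F(6, 10, 5) = (1080) + (1800) + (-300) + (-450) + (1000) + (500) + (125) = 3755.
Reducing mod 11: 3755 ≡ 4 (mod 11).
Since F(a, b, c) ≡ 4 ≠ 0 (mod 11), P does NOT lie on the curve.


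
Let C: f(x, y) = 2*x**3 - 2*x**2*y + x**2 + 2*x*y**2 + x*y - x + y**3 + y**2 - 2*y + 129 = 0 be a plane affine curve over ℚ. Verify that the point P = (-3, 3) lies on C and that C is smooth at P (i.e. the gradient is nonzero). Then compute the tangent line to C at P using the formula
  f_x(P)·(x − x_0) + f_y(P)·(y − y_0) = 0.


Tangent line at P: 104*x - 26*y + 390 = 0.

Step 1: f(-3, 3) = 0, so P lies on C.
Step 2: partial derivatives
  f_x(x, y) = 6*x**2 - 4*x*y + 2*x + 2*y**2 + y - 1, f_y(x, y) = -2*x**2 + 4*x*y + x + 3*y**2 + 2*y - 2.
  f_x(P) = 104, f_y(P) = -26 (gradient nonzero, so P is smooth).
Step 3: tangent line at P: 104·(x − -3) + -26·(y − 3) = 0.
Expanding: 104*x - 26*y + 390 = 0.


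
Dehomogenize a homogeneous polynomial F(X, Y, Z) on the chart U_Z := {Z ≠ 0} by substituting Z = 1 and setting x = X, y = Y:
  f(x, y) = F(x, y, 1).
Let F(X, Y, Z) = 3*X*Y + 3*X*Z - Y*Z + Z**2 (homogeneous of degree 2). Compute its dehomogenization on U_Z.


f(x, y) = 3*x*y + 3*x - y + 1

On U_Z we set Z = 1. Each monomial c·X^i·Y^j·Z^k in F becomes c·x^i·y^j·1^k = c·x^i·y^j.
Substituting Z = 1: F(X, Y, 1) = 3*x*y + 3*x - y + 1.
Note: deg(f) ≤ deg(F) = 2; strict inequality happens when F is divisible by Z (lost terms).
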